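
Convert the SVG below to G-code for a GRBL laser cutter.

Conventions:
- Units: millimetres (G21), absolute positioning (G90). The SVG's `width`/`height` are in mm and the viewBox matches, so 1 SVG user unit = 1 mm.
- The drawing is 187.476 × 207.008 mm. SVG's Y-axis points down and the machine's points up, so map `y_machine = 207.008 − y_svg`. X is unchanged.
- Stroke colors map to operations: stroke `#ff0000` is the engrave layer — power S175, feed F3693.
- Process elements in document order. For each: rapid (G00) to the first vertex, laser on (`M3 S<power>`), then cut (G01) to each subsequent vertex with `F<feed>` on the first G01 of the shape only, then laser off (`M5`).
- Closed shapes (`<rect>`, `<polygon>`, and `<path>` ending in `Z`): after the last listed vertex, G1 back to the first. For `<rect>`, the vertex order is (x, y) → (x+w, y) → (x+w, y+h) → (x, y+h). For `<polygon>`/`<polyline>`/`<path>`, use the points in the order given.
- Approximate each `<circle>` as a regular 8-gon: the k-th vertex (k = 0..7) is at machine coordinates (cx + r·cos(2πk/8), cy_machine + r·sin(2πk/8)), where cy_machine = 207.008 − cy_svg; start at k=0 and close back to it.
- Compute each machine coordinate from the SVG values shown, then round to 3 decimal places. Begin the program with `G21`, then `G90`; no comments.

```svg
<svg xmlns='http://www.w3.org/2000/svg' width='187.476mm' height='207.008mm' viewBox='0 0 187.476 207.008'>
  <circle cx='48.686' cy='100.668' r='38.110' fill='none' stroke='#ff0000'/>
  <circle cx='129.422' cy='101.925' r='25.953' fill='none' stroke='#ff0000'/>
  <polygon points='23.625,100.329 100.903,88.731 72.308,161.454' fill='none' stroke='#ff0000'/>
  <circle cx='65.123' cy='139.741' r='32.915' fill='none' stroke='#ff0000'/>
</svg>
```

Since the viewBox matches the mm dimensions, user units are millimetres directly. The only transform is the Y-flip y_m = 207.008 − y_svg.

Shape 1 is a circle drawn with `<circle>`. Its stroke #ff0000 means engrave at S175, F3693. After flipping Y the toolpath is (86.796,106.340) → (75.634,133.288) → (48.686,144.450) → (21.738,133.288) → (10.576,106.340) → (21.738,79.392) → (48.686,68.230) → (75.634,79.392) → (86.796,106.340), returning to the start.

Shape 2 is a circle drawn with `<circle>`. Its stroke #ff0000 means engrave at S175, F3693. After flipping Y the toolpath is (155.375,105.083) → (147.774,123.435) → (129.422,131.036) → (111.070,123.435) → (103.469,105.083) → (111.070,86.731) → (129.422,79.130) → (147.774,86.731) → (155.375,105.083), returning to the start.

Shape 3 is a regular polygon drawn with `<polygon>`. Its stroke #ff0000 means engrave at S175, F3693. After flipping Y the toolpath is (23.625,106.679) → (100.903,118.277) → (72.308,45.554) → (23.625,106.679), returning to the start.

Shape 4 is a circle drawn with `<circle>`. Its stroke #ff0000 means engrave at S175, F3693. After flipping Y the toolpath is (98.038,67.267) → (88.397,90.541) → (65.123,100.182) → (41.849,90.541) → (32.208,67.267) → (41.849,43.993) → (65.123,34.352) → (88.397,43.993) → (98.038,67.267), returning to the start.

G21
G90
G00 X86.796 Y106.340
M3 S175
G01 X75.634 Y133.288 F3693
G01 X48.686 Y144.450
G01 X21.738 Y133.288
G01 X10.576 Y106.340
G01 X21.738 Y79.392
G01 X48.686 Y68.230
G01 X75.634 Y79.392
G01 X86.796 Y106.340
M5
G00 X155.375 Y105.083
M3 S175
G01 X147.774 Y123.435 F3693
G01 X129.422 Y131.036
G01 X111.070 Y123.435
G01 X103.469 Y105.083
G01 X111.070 Y86.731
G01 X129.422 Y79.130
G01 X147.774 Y86.731
G01 X155.375 Y105.083
M5
G00 X23.625 Y106.679
M3 S175
G01 X100.903 Y118.277 F3693
G01 X72.308 Y45.554
G01 X23.625 Y106.679
M5
G00 X98.038 Y67.267
M3 S175
G01 X88.397 Y90.541 F3693
G01 X65.123 Y100.182
G01 X41.849 Y90.541
G01 X32.208 Y67.267
G01 X41.849 Y43.993
G01 X65.123 Y34.352
G01 X88.397 Y43.993
G01 X98.038 Y67.267
M5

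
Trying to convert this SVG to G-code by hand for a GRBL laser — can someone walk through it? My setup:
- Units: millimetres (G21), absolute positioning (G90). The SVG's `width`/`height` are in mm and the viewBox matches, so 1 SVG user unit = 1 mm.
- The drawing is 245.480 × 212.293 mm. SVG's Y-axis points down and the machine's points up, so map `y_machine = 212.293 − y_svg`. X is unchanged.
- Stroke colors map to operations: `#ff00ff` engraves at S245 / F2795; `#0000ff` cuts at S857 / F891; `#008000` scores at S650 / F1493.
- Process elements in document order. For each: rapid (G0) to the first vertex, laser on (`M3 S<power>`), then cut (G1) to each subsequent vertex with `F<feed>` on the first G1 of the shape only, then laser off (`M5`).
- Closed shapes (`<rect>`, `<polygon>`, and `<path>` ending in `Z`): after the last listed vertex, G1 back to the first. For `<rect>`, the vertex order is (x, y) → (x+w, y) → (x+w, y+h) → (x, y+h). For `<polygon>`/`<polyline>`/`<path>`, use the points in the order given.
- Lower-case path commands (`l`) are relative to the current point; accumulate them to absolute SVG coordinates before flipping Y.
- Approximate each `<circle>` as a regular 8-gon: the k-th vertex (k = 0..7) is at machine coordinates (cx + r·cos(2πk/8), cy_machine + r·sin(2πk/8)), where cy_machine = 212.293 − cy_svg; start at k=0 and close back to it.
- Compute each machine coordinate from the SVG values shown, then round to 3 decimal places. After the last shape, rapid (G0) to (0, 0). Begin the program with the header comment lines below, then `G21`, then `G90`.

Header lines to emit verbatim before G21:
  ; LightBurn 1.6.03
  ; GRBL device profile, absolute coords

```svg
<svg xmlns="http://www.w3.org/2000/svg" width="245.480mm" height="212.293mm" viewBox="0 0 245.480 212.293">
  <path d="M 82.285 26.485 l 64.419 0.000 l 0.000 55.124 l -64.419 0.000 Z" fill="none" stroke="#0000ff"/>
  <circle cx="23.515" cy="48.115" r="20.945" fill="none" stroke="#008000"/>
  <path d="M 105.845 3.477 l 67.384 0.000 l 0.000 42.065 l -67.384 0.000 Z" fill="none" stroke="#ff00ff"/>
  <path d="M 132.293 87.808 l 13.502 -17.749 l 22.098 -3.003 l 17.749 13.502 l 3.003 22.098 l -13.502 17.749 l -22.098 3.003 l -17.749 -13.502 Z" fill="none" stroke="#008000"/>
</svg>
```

Since the viewBox matches the mm dimensions, user units are millimetres directly. The only transform is the Y-flip y_m = 212.293 − y_svg.

Shape 1 is a rectangle drawn with `<path>`. Its stroke #0000ff means cut at S857, F891. After flipping Y the toolpath is (82.285,185.808) → (146.704,185.808) → (146.704,130.684) → (82.285,130.684) → (82.285,185.808), returning to the start.

Shape 2 is a circle drawn with `<circle>`. Its stroke #008000 means score at S650, F1493. After flipping Y the toolpath is (44.460,164.178) → (38.325,178.988) → (23.515,185.123) → (8.705,178.988) → (2.570,164.178) → (8.705,149.368) → (23.515,143.233) → (38.325,149.368) → (44.460,164.178), returning to the start.

Shape 3 is a rectangle drawn with `<path>`. Its stroke #ff00ff means engrave at S245, F2795. After flipping Y the toolpath is (105.845,208.816) → (173.229,208.816) → (173.229,166.751) → (105.845,166.751) → (105.845,208.816), returning to the start.

Shape 4 is a regular polygon drawn with `<path>`. Its stroke #008000 means score at S650, F1493. After flipping Y the toolpath is (132.293,124.485) → (145.795,142.234) → (167.893,145.237) → (185.642,131.735) → (188.645,109.637) → (175.143,91.888) → (153.045,88.885) → (135.296,102.387) → (132.293,124.485), returning to the start.

; LightBurn 1.6.03
; GRBL device profile, absolute coords
G21
G90
G0 X82.285 Y185.808
M3 S857
G1 X146.704 Y185.808 F891
G1 X146.704 Y130.684
G1 X82.285 Y130.684
G1 X82.285 Y185.808
M5
G0 X44.460 Y164.178
M3 S650
G1 X38.325 Y178.988 F1493
G1 X23.515 Y185.123
G1 X8.705 Y178.988
G1 X2.570 Y164.178
G1 X8.705 Y149.368
G1 X23.515 Y143.233
G1 X38.325 Y149.368
G1 X44.460 Y164.178
M5
G0 X105.845 Y208.816
M3 S245
G1 X173.229 Y208.816 F2795
G1 X173.229 Y166.751
G1 X105.845 Y166.751
G1 X105.845 Y208.816
M5
G0 X132.293 Y124.485
M3 S650
G1 X145.795 Y142.234 F1493
G1 X167.893 Y145.237
G1 X185.642 Y131.735
G1 X188.645 Y109.637
G1 X175.143 Y91.888
G1 X153.045 Y88.885
G1 X135.296 Y102.387
G1 X132.293 Y124.485
M5
G0 X0.000 Y0.000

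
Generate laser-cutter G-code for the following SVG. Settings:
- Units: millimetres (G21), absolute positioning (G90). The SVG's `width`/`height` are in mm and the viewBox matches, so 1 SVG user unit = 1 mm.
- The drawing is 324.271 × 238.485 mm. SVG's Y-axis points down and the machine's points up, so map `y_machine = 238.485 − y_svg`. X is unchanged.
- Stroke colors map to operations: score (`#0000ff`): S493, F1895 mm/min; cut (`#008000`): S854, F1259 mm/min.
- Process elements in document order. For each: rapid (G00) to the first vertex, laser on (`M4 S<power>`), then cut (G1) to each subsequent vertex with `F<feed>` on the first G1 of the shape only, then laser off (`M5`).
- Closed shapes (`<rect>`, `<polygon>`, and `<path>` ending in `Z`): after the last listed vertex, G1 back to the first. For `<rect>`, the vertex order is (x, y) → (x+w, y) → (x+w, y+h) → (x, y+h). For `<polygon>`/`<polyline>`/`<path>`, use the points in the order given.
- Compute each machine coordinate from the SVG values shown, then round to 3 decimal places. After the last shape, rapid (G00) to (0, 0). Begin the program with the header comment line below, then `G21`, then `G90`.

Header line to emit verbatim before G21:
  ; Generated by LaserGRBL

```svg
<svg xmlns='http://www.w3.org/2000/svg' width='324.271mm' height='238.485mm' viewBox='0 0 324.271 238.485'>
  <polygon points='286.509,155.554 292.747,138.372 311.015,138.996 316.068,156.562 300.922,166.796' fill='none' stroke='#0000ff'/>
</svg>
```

Since the viewBox matches the mm dimensions, user units are millimetres directly. The only transform is the Y-flip y_m = 238.485 − y_svg.

Shape 1 is a regular polygon drawn with `<polygon>`. Its stroke #0000ff means score at S493, F1895. After flipping Y the toolpath is (286.509,82.931) → (292.747,100.113) → (311.015,99.489) → (316.068,81.923) → (300.922,71.689) → (286.509,82.931), returning to the start.

; Generated by LaserGRBL
G21
G90
G00 X286.509 Y82.931
M4 S493
G1 X292.747 Y100.113 F1895
G1 X311.015 Y99.489
G1 X316.068 Y81.923
G1 X300.922 Y71.689
G1 X286.509 Y82.931
M5
G00 X0.000 Y0.000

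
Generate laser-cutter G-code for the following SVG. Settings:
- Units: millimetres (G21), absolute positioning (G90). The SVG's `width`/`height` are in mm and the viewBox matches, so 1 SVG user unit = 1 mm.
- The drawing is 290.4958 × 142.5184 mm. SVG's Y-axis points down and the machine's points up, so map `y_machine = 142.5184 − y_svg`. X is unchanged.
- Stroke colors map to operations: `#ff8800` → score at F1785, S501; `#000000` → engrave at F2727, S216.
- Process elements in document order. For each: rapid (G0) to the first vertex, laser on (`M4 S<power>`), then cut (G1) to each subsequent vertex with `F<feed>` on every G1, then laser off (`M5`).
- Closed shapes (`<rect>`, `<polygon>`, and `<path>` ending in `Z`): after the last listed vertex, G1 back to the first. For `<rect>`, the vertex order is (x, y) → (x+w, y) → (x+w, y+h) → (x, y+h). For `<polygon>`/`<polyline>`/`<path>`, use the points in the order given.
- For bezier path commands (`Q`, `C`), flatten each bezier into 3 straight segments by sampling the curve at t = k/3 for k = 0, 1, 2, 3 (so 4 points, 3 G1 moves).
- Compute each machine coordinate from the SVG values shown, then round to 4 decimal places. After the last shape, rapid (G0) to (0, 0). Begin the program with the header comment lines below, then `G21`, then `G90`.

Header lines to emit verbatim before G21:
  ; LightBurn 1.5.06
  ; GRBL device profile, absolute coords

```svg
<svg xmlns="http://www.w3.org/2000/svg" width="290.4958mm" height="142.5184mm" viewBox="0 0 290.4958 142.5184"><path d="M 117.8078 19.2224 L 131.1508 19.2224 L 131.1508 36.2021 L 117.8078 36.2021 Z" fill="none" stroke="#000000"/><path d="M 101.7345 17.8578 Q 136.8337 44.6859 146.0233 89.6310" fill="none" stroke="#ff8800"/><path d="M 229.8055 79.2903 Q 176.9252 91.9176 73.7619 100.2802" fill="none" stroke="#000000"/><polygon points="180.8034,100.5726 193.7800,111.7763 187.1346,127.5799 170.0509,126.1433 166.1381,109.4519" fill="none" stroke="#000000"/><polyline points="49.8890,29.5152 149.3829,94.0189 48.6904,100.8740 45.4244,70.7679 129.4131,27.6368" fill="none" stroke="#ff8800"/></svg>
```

viewBox `0 0 290.4958 142.5184` with mm width/height → 1 unit = 1 mm. Flip: y_m = 142.5184 − y_svg.

**Shape 1** — `<path>` rectangle, stroke `#000000` → engrave (S216, F2727). Machine vertices: (117.8078,123.2960) → (131.1508,123.2960) → (131.1508,106.3163) → (117.8078,106.3163) → (117.8078,123.2960). Closed: final G1 returns to the first vertex.

**Shape 2** — `<path>` quadratic bezier, stroke `#ff8800` → score (S501, F1785). Control points (SVG): P0=(101.7345,17.8578), P1=(136.8337,44.6859), P2=(146.0233,89.6310); sampled at t=k/3. Machine vertices: (101.7345,124.6606) → (122.2551,104.7622) → (137.0181,80.8378) → (146.0233,52.8874). Open path.

**Shape 3** — `<path>` quadratic bezier, stroke `#000000` → engrave (S216, F2727). Control points (SVG): P0=(229.8055,79.2903), P1=(176.9252,91.9176), P2=(73.7619,100.2802); sampled at t=k/3. Machine vertices: (229.8055,63.2281) → (188.9650,55.2838) → (136.9504,48.2871) → (73.7619,42.2382). Open path.

**Shape 4** — `<polygon>` regular polygon, stroke `#000000` → engrave (S216, F2727). Machine vertices: (180.8034,41.9458) → (193.7800,30.7421) → (187.1346,14.9385) → (170.0509,16.3751) → (166.1381,33.0665) → (180.8034,41.9458). Closed: final G1 returns to the first vertex.

**Shape 5** — `<polyline>` open polyline, stroke `#ff8800` → score (S501, F1785). Machine vertices: (49.8890,113.0032) → (149.3829,48.4995) → (48.6904,41.6444) → (45.4244,71.7505) → (129.4131,114.8816). Open path.

; LightBurn 1.5.06
; GRBL device profile, absolute coords
G21
G90
G0 X117.8078 Y123.2960
M4 S216
G1 X131.1508 Y123.2960 F2727
G1 X131.1508 Y106.3163 F2727
G1 X117.8078 Y106.3163 F2727
G1 X117.8078 Y123.2960 F2727
M5
G0 X101.7345 Y124.6606
M4 S501
G1 X122.2551 Y104.7622 F1785
G1 X137.0181 Y80.8378 F1785
G1 X146.0233 Y52.8874 F1785
M5
G0 X229.8055 Y63.2281
M4 S216
G1 X188.9650 Y55.2838 F2727
G1 X136.9504 Y48.2871 F2727
G1 X73.7619 Y42.2382 F2727
M5
G0 X180.8034 Y41.9458
M4 S216
G1 X193.7800 Y30.7421 F2727
G1 X187.1346 Y14.9385 F2727
G1 X170.0509 Y16.3751 F2727
G1 X166.1381 Y33.0665 F2727
G1 X180.8034 Y41.9458 F2727
M5
G0 X49.8890 Y113.0032
M4 S501
G1 X149.3829 Y48.4995 F1785
G1 X48.6904 Y41.6444 F1785
G1 X45.4244 Y71.7505 F1785
G1 X129.4131 Y114.8816 F1785
M5
G0 X0.0000 Y0.0000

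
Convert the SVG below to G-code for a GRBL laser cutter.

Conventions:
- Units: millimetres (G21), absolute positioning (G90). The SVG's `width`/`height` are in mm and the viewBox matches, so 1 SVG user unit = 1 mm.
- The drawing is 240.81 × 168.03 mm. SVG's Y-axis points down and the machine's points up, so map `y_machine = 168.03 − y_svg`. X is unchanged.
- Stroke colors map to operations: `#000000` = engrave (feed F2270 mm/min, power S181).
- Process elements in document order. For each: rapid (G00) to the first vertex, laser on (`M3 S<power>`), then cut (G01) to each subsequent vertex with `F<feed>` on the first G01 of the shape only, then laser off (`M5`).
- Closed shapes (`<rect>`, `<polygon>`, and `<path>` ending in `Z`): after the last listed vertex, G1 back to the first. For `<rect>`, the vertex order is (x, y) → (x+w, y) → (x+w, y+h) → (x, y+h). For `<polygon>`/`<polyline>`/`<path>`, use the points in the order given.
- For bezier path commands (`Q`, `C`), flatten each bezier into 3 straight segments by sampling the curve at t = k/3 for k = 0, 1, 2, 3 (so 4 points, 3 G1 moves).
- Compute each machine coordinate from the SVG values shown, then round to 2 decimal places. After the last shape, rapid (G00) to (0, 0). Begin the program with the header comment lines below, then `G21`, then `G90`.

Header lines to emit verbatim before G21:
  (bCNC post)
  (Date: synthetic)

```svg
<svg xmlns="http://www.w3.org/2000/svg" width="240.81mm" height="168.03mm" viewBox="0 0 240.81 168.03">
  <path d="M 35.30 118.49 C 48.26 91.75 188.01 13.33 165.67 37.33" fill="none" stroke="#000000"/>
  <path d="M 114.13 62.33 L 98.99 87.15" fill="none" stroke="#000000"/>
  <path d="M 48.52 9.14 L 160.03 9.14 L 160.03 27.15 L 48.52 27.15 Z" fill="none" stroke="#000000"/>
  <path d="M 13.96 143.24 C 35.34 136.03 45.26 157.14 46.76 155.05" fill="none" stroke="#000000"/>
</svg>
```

Since the viewBox matches the mm dimensions, user units are millimetres directly. The only transform is the Y-flip y_m = 168.03 − y_svg.

Shape 1 is a cubic bezier drawn with `<path>`. Its stroke #000000 means engrave at S181, F2270. After flipping Y the toolpath is (35.30,49.54) → (79.82,87.80) → (144.68,126.27) → (165.67,130.70).

Shape 2 is a line segment drawn with `<path>`. Its stroke #000000 means engrave at S181, F2270. After flipping Y the toolpath is (114.13,105.70) → (98.99,80.88).

Shape 3 is a rectangle drawn with `<path>`. Its stroke #000000 means engrave at S181, F2270. After flipping Y the toolpath is (48.52,158.89) → (160.03,158.89) → (160.03,140.88) → (48.52,140.88) → (48.52,158.89), returning to the start.

Shape 4 is a cubic bezier drawn with `<path>`. Its stroke #000000 means engrave at S181, F2270. After flipping Y the toolpath is (13.96,24.79) → (31.63,24.47) → (42.34,16.72) → (46.76,12.98).

(bCNC post)
(Date: synthetic)
G21
G90
G00 X35.30 Y49.54
M3 S181
G01 X79.82 Y87.80 F2270
G01 X144.68 Y126.27
G01 X165.67 Y130.70
M5
G00 X114.13 Y105.70
M3 S181
G01 X98.99 Y80.88 F2270
M5
G00 X48.52 Y158.89
M3 S181
G01 X160.03 Y158.89 F2270
G01 X160.03 Y140.88
G01 X48.52 Y140.88
G01 X48.52 Y158.89
M5
G00 X13.96 Y24.79
M3 S181
G01 X31.63 Y24.47 F2270
G01 X42.34 Y16.72
G01 X46.76 Y12.98
M5
G00 X0.00 Y0.00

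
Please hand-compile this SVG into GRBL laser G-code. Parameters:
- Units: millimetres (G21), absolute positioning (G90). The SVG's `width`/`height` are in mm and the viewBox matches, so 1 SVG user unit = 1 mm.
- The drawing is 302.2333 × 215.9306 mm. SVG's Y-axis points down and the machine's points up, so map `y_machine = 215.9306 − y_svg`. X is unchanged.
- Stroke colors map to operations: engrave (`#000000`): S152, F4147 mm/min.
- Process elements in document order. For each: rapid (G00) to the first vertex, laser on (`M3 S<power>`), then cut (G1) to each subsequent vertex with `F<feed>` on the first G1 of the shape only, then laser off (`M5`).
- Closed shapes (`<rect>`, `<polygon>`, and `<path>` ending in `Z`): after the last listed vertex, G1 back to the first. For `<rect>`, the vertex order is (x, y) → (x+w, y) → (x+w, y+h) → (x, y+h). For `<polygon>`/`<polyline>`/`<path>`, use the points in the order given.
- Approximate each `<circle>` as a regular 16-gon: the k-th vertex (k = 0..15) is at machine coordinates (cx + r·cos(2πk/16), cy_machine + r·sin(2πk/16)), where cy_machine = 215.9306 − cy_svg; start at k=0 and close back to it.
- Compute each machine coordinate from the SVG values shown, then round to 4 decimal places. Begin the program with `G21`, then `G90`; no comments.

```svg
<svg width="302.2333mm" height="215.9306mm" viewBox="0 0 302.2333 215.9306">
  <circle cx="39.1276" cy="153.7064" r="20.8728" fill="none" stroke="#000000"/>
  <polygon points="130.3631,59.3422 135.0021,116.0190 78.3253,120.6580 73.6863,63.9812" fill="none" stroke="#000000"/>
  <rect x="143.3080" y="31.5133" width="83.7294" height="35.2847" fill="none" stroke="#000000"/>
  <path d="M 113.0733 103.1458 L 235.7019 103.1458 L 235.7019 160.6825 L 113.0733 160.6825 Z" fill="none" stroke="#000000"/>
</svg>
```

1 u = 1 mm; y_m = 215.9306 − y.

[1] `<circle>` circle, #000000→engrave S152 F4147: (60.0004,62.2242) → (58.4116,70.2119) → (53.8869,76.9835) → (47.1153,81.5082) → (39.1276,83.0970) → (31.1399,81.5082) → (24.3683,76.9835) → (19.8436,70.2119) → (18.2548,62.2242) → (19.8436,54.2365) → (24.3683,47.4649) → (31.1399,42.9402) → (39.1276,41.3514) → (47.1153,42.9402) → (53.8869,47.4649) → (58.4116,54.2365) → (60.0004,62.2242) (closed)

[2] `<polygon>` regular polygon, #000000→engrave S152 F4147: (130.3631,156.5884) → (135.0021,99.9116) → (78.3253,95.2726) → (73.6863,151.9494) → (130.3631,156.5884) (closed)

[3] `<rect>` rectangle, #000000→engrave S152 F4147: (143.3080,184.4173) → (227.0374,184.4173) → (227.0374,149.1326) → (143.3080,149.1326) → (143.3080,184.4173) (closed)

[4] `<path>` rectangle, #000000→engrave S152 F4147: (113.0733,112.7848) → (235.7019,112.7848) → (235.7019,55.2481) → (113.0733,55.2481) → (113.0733,112.7848) (closed)

G21
G90
G00 X60.0004 Y62.2242
M3 S152
G1 X58.4116 Y70.2119 F4147
G1 X53.8869 Y76.9835
G1 X47.1153 Y81.5082
G1 X39.1276 Y83.0970
G1 X31.1399 Y81.5082
G1 X24.3683 Y76.9835
G1 X19.8436 Y70.2119
G1 X18.2548 Y62.2242
G1 X19.8436 Y54.2365
G1 X24.3683 Y47.4649
G1 X31.1399 Y42.9402
G1 X39.1276 Y41.3514
G1 X47.1153 Y42.9402
G1 X53.8869 Y47.4649
G1 X58.4116 Y54.2365
G1 X60.0004 Y62.2242
M5
G00 X130.3631 Y156.5884
M3 S152
G1 X135.0021 Y99.9116 F4147
G1 X78.3253 Y95.2726
G1 X73.6863 Y151.9494
G1 X130.3631 Y156.5884
M5
G00 X143.3080 Y184.4173
M3 S152
G1 X227.0374 Y184.4173 F4147
G1 X227.0374 Y149.1326
G1 X143.3080 Y149.1326
G1 X143.3080 Y184.4173
M5
G00 X113.0733 Y112.7848
M3 S152
G1 X235.7019 Y112.7848 F4147
G1 X235.7019 Y55.2481
G1 X113.0733 Y55.2481
G1 X113.0733 Y112.7848
M5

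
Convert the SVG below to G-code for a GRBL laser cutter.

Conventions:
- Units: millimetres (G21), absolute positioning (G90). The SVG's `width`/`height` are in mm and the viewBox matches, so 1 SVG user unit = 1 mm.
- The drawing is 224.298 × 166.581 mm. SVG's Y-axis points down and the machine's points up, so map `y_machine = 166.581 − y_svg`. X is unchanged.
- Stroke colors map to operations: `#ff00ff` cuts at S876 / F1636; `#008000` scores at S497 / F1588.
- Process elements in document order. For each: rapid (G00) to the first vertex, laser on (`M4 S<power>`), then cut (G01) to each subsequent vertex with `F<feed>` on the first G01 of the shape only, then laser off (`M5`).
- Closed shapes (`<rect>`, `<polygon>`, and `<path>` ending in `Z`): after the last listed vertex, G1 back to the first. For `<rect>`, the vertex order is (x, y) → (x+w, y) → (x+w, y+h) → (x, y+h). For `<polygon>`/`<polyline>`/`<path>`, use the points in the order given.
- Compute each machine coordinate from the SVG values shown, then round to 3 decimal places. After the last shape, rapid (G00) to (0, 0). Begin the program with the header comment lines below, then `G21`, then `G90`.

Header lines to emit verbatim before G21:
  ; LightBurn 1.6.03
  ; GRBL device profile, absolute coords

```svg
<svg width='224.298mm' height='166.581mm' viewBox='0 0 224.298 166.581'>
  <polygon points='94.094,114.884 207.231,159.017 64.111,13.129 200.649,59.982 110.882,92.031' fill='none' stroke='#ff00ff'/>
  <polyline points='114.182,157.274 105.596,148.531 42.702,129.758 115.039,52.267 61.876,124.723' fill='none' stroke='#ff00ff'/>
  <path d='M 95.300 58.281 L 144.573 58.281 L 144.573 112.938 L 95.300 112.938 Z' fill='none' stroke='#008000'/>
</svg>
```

viewBox `0 0 224.298 166.581` with mm width/height → 1 unit = 1 mm. Flip: y_m = 166.581 − y_svg.

**Shape 1** — `<polygon>` closed polygon, stroke `#ff00ff` → cut (S876, F1636). Machine vertices: (94.094,51.697) → (207.231,7.564) → (64.111,153.452) → (200.649,106.599) → (110.882,74.550) → (94.094,51.697). Closed: final G1 returns to the first vertex.

**Shape 2** — `<polyline>` open polyline, stroke `#ff00ff` → cut (S876, F1636). Machine vertices: (114.182,9.307) → (105.596,18.050) → (42.702,36.823) → (115.039,114.314) → (61.876,41.858). Open path.

**Shape 3** — `<path>` rectangle, stroke `#008000` → score (S497, F1588). Machine vertices: (95.300,108.300) → (144.573,108.300) → (144.573,53.643) → (95.300,53.643) → (95.300,108.300). Closed: final G1 returns to the first vertex.

; LightBurn 1.6.03
; GRBL device profile, absolute coords
G21
G90
G00 X94.094 Y51.697
M4 S876
G01 X207.231 Y7.564 F1636
G01 X64.111 Y153.452
G01 X200.649 Y106.599
G01 X110.882 Y74.550
G01 X94.094 Y51.697
M5
G00 X114.182 Y9.307
M4 S876
G01 X105.596 Y18.050 F1636
G01 X42.702 Y36.823
G01 X115.039 Y114.314
G01 X61.876 Y41.858
M5
G00 X95.300 Y108.300
M4 S497
G01 X144.573 Y108.300 F1588
G01 X144.573 Y53.643
G01 X95.300 Y53.643
G01 X95.300 Y108.300
M5
G00 X0.000 Y0.000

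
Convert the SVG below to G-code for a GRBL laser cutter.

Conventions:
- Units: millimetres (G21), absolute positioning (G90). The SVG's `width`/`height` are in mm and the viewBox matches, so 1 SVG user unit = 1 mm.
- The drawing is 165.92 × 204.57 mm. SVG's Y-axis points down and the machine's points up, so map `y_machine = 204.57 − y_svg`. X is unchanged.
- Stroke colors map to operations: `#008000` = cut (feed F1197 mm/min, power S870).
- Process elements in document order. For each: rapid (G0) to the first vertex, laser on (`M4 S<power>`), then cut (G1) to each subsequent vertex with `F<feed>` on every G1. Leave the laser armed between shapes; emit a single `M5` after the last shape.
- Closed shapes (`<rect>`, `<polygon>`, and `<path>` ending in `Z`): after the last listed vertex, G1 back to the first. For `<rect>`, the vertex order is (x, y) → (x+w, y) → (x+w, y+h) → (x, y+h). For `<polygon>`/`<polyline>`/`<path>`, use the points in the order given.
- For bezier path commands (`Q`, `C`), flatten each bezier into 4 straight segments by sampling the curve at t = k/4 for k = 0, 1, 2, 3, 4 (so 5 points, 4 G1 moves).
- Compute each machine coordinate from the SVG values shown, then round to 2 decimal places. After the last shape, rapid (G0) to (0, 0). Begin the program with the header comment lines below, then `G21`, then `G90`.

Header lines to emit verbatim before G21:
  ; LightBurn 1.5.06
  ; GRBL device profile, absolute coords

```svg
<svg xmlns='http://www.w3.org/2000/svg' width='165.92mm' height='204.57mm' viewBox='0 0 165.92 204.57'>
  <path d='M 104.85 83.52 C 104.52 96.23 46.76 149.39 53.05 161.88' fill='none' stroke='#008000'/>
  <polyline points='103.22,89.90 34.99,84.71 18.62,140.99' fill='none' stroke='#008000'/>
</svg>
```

; LightBurn 1.5.06
; GRBL device profile, absolute coords
G21
G90
G0 X104.85 Y121.05
M4 S870
G1 X95.73 Y105.20 F1197
G1 X76.47 Y81.79 F1197
G1 X58.44 Y58.42 F1197
G1 X53.05 Y42.69 F1197
G0 X103.22 Y114.67
M4 S870
G1 X34.99 Y119.86 F1197
G1 X18.62 Y63.58 F1197
M5
G0 X0.00 Y0.00

viewBox `0 0 165.92 204.57` with mm width/height → 1 unit = 1 mm. Flip: y_m = 204.57 − y_svg.

**Shape 1** — `<path>` cubic bezier, stroke `#008000` → cut (S870, F1197). Control points (SVG): P0=(104.85,83.52), P1=(104.52,96.23), P2=(46.76,149.39), P3=(53.05,161.88); sampled at t=k/4. Machine vertices: (104.85,121.05) → (95.73,105.20) → (76.47,81.79) → (58.44,58.42) → (53.05,42.69). Open path.

**Shape 2** — `<polyline>` open polyline, stroke `#008000` → cut (S870, F1197). Machine vertices: (103.22,114.67) → (34.99,119.86) → (18.62,63.58). Open path.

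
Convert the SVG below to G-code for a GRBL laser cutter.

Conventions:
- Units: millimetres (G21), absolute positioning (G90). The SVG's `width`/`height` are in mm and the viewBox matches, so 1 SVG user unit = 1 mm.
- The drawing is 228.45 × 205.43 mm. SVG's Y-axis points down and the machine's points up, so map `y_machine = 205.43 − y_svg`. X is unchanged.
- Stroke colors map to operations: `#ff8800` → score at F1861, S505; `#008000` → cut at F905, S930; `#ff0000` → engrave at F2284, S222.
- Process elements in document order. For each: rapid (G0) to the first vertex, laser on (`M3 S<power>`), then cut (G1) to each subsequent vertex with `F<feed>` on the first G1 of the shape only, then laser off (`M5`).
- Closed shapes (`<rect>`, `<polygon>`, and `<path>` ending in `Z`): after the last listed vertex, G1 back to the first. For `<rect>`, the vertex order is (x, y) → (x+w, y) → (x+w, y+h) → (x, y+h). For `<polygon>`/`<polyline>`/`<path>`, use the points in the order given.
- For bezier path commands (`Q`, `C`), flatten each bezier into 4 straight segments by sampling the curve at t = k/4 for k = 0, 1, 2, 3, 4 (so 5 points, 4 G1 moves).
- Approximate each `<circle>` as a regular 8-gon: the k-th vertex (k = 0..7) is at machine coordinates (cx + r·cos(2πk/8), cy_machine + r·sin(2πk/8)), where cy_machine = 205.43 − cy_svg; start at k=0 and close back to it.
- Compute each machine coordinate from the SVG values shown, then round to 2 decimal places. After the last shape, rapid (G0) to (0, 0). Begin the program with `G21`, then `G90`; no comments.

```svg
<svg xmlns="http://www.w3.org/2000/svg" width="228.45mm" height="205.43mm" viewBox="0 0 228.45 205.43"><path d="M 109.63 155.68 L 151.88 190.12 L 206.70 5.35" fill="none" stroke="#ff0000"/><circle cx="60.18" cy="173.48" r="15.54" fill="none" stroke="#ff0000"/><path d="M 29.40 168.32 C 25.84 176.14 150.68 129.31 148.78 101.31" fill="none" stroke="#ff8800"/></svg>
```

G21
G90
G0 X109.63 Y49.75
M3 S222
G1 X151.88 Y15.31 F2284
G1 X206.70 Y200.08
M5
G0 X75.72 Y31.95
M3 S222
G1 X71.17 Y42.94 F2284
G1 X60.18 Y47.49
G1 X49.19 Y42.94
G1 X44.64 Y31.95
G1 X49.19 Y20.96
G1 X60.18 Y16.41
G1 X71.17 Y20.96
G1 X75.72 Y31.95
M5
G0 X29.40 Y37.11
M3 S505
G1 X46.82 Y40.34 F1861
G1 X88.47 Y57.18
G1 X130.43 Y80.74
G1 X148.78 Y104.12
M5
G0 X0.00 Y0.00

1 u = 1 mm; y_m = 205.43 − y.

[1] `<path>` open polyline, #ff0000→engrave S222 F2284: (109.63,49.75) → (151.88,15.31) → (206.70,200.08)

[2] `<circle>` circle, #ff0000→engrave S222 F2284: (75.72,31.95) → (71.17,42.94) → (60.18,47.49) → (49.19,42.94) → (44.64,31.95) → (49.19,20.96) → (60.18,16.41) → (71.17,20.96) → (75.72,31.95) (closed)

[3] `<path>` cubic bezier, #ff8800→score S505 F1861: (29.40,37.11) → (46.82,40.34) → (88.47,57.18) → (130.43,80.74) → (148.78,104.12)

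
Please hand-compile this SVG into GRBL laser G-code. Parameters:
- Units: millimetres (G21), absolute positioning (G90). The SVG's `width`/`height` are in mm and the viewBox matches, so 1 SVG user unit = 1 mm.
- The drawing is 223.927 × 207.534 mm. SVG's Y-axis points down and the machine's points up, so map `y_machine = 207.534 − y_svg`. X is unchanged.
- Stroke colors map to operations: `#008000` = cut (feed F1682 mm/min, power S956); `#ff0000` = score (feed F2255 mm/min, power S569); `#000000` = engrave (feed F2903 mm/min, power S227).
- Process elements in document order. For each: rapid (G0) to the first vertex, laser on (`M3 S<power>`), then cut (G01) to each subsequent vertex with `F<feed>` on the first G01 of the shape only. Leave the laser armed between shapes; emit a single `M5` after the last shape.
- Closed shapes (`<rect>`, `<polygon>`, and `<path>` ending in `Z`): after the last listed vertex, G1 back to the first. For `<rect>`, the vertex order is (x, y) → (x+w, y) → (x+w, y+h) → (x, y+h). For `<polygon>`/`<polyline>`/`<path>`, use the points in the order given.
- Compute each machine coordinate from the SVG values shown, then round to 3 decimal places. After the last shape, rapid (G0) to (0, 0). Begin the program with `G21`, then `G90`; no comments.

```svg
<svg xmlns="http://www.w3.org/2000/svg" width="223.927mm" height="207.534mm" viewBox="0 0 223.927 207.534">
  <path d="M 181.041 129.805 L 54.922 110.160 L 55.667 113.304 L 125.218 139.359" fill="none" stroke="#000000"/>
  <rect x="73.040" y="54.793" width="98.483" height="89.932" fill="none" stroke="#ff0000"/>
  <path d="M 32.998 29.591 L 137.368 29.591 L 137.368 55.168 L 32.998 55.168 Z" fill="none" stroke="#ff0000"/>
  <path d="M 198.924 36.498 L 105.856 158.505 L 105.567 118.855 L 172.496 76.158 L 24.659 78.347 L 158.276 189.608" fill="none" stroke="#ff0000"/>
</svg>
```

G21
G90
G0 X181.041 Y77.729
M3 S227
G01 X54.922 Y97.374 F2903
G01 X55.667 Y94.230
G01 X125.218 Y68.175
G0 X73.040 Y152.741
M3 S569
G01 X171.523 Y152.741 F2255
G01 X171.523 Y62.809
G01 X73.040 Y62.809
G01 X73.040 Y152.741
G0 X32.998 Y177.943
M3 S569
G01 X137.368 Y177.943 F2255
G01 X137.368 Y152.366
G01 X32.998 Y152.366
G01 X32.998 Y177.943
G0 X198.924 Y171.036
M3 S569
G01 X105.856 Y49.029 F2255
G01 X105.567 Y88.679
G01 X172.496 Y131.376
G01 X24.659 Y129.187
G01 X158.276 Y17.926
M5
G0 X0.000 Y0.000

1 u = 1 mm; y_m = 207.534 − y.

[1] `<path>` open polyline, #000000→engrave S227 F2903: (181.041,77.729) → (54.922,97.374) → (55.667,94.230) → (125.218,68.175)

[2] `<rect>` rectangle, #ff0000→score S569 F2255: (73.040,152.741) → (171.523,152.741) → (171.523,62.809) → (73.040,62.809) → (73.040,152.741) (closed)

[3] `<path>` rectangle, #ff0000→score S569 F2255: (32.998,177.943) → (137.368,177.943) → (137.368,152.366) → (32.998,152.366) → (32.998,177.943) (closed)

[4] `<path>` open polyline, #ff0000→score S569 F2255: (198.924,171.036) → (105.856,49.029) → (105.567,88.679) → (172.496,131.376) → (24.659,129.187) → (158.276,17.926)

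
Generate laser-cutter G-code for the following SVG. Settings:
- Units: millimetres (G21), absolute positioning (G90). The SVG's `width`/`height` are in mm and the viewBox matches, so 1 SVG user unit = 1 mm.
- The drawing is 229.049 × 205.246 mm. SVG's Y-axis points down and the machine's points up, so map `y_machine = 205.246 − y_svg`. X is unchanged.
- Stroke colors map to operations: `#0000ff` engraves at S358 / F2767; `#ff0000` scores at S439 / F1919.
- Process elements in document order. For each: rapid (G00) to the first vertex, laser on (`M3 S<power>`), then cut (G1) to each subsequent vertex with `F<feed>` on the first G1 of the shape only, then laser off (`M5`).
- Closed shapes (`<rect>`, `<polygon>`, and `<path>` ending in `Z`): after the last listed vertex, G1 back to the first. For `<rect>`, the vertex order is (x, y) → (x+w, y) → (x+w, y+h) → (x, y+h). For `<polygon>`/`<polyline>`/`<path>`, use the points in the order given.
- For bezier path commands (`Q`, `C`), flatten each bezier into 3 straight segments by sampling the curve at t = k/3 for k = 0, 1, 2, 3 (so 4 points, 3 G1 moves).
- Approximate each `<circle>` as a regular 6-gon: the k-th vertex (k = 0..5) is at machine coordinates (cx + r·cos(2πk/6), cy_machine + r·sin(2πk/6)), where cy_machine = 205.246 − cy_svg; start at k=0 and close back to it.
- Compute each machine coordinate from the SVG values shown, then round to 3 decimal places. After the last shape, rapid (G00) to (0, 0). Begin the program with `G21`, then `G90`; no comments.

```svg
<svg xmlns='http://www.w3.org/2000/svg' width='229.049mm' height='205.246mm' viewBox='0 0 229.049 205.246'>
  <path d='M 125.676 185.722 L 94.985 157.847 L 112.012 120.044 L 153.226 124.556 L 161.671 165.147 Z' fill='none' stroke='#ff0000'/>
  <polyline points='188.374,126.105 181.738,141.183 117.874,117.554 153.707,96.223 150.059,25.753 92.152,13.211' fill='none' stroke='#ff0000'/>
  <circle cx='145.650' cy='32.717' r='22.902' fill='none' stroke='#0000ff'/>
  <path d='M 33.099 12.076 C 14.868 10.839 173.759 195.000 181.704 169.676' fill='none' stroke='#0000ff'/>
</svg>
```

Since the viewBox matches the mm dimensions, user units are millimetres directly. The only transform is the Y-flip y_m = 205.246 − y_svg.

Shape 1 is a regular polygon drawn with `<path>`. Its stroke #ff0000 means score at S439, F1919. After flipping Y the toolpath is (125.676,19.524) → (94.985,47.399) → (112.012,85.202) → (153.226,80.690) → (161.671,40.099) → (125.676,19.524), returning to the start.

Shape 2 is a open polyline drawn with `<polyline>`. Its stroke #ff0000 means score at S439, F1919. After flipping Y the toolpath is (188.374,79.141) → (181.738,64.063) → (117.874,87.692) → (153.707,109.023) → (150.059,179.493) → (92.152,192.035).

Shape 3 is a circle drawn with `<circle>`. Its stroke #0000ff means engrave at S358, F2767. After flipping Y the toolpath is (168.552,172.529) → (157.101,192.363) → (134.199,192.363) → (122.748,172.529) → (134.199,152.695) → (157.101,152.695) → (168.552,172.529), returning to the start.

Shape 4 is a cubic bezier drawn with `<path>`. Its stroke #0000ff means engrave at S358, F2767. After flipping Y the toolpath is (33.099,193.170) → (61.758,147.233) → (135.594,65.449) → (181.704,35.570).

G21
G90
G00 X125.676 Y19.524
M3 S439
G1 X94.985 Y47.399 F1919
G1 X112.012 Y85.202
G1 X153.226 Y80.690
G1 X161.671 Y40.099
G1 X125.676 Y19.524
M5
G00 X188.374 Y79.141
M3 S439
G1 X181.738 Y64.063 F1919
G1 X117.874 Y87.692
G1 X153.707 Y109.023
G1 X150.059 Y179.493
G1 X92.152 Y192.035
M5
G00 X168.552 Y172.529
M3 S358
G1 X157.101 Y192.363 F2767
G1 X134.199 Y192.363
G1 X122.748 Y172.529
G1 X134.199 Y152.695
G1 X157.101 Y152.695
G1 X168.552 Y172.529
M5
G00 X33.099 Y193.170
M3 S358
G1 X61.758 Y147.233 F2767
G1 X135.594 Y65.449
G1 X181.704 Y35.570
M5
G00 X0.000 Y0.000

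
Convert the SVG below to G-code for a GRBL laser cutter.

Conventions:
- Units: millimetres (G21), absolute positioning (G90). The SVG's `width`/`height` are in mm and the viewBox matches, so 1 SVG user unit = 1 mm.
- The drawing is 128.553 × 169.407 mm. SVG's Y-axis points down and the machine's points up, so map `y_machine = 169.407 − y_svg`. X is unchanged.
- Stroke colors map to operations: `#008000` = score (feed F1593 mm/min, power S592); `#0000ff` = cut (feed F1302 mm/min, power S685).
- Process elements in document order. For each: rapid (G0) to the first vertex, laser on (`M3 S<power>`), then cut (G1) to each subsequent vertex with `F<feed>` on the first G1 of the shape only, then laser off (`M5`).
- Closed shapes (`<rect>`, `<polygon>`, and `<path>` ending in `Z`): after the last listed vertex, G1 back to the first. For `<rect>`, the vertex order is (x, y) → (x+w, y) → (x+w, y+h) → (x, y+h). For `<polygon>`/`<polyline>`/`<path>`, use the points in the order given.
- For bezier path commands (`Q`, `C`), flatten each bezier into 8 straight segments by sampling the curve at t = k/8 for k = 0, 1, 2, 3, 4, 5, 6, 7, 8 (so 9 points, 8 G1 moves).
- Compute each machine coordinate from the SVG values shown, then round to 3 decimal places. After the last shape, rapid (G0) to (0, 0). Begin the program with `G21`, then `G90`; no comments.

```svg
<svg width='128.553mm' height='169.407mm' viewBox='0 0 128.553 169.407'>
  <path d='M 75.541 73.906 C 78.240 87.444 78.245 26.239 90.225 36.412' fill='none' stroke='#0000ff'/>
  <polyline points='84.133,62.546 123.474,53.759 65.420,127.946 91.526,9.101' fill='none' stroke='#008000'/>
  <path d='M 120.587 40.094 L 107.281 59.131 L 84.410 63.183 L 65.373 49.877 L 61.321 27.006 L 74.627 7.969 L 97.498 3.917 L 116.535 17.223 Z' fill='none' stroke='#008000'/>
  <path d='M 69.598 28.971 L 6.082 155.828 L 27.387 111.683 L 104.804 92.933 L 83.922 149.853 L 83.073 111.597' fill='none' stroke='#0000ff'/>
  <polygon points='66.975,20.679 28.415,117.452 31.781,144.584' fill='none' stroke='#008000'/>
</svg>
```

1 u = 1 mm; y_m = 169.407 − y.

[1] `<path>` cubic bezier, #0000ff→cut S685 F1302: (75.541,95.501) → (76.455,93.642) → (77.289,97.079) → (78.214,104.097) → (79.403,112.986) → (81.026,122.033) → (83.256,129.525) → (86.265,133.749) → (90.225,132.995)

[2] `<polyline>` open polyline, #008000→score S592 F1593: (84.133,106.861) → (123.474,115.648) → (65.420,41.461) → (91.526,160.306)

[3] `<path>` regular polygon, #008000→score S592 F1593: (120.587,129.313) → (107.281,110.276) → (84.410,106.224) → (65.373,119.530) → (61.321,142.401) → (74.627,161.438) → (97.498,165.490) → (116.535,152.184) → (120.587,129.313) (closed)

[4] `<path>` open polyline, #0000ff→cut S685 F1302: (69.598,140.436) → (6.082,13.579) → (27.387,57.724) → (104.804,76.474) → (83.922,19.554) → (83.073,57.810)

[5] `<polygon>` closed polygon, #008000→score S592 F1593: (66.975,148.728) → (28.415,51.955) → (31.781,24.823) → (66.975,148.728) (closed)

G21
G90
G0 X75.541 Y95.501
M3 S685
G1 X76.455 Y93.642 F1302
G1 X77.289 Y97.079
G1 X78.214 Y104.097
G1 X79.403 Y112.986
G1 X81.026 Y122.033
G1 X83.256 Y129.525
G1 X86.265 Y133.749
G1 X90.225 Y132.995
M5
G0 X84.133 Y106.861
M3 S592
G1 X123.474 Y115.648 F1593
G1 X65.420 Y41.461
G1 X91.526 Y160.306
M5
G0 X120.587 Y129.313
M3 S592
G1 X107.281 Y110.276 F1593
G1 X84.410 Y106.224
G1 X65.373 Y119.530
G1 X61.321 Y142.401
G1 X74.627 Y161.438
G1 X97.498 Y165.490
G1 X116.535 Y152.184
G1 X120.587 Y129.313
M5
G0 X69.598 Y140.436
M3 S685
G1 X6.082 Y13.579 F1302
G1 X27.387 Y57.724
G1 X104.804 Y76.474
G1 X83.922 Y19.554
G1 X83.073 Y57.810
M5
G0 X66.975 Y148.728
M3 S592
G1 X28.415 Y51.955 F1593
G1 X31.781 Y24.823
G1 X66.975 Y148.728
M5
G0 X0.000 Y0.000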